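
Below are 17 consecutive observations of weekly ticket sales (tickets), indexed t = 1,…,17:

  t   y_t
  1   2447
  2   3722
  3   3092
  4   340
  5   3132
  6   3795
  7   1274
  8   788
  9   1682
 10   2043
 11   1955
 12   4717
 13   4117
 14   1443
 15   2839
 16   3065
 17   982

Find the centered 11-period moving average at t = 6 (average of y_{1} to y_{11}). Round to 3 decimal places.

Sum of periods 1–11: 2447 + 3722 + 3092 + 340 + 3132 + 3795 + 1274 + 788 + 1682 + 2043 + 1955 = 24270
Divide by 11: 24270 / 11 = 2206.364

2206.364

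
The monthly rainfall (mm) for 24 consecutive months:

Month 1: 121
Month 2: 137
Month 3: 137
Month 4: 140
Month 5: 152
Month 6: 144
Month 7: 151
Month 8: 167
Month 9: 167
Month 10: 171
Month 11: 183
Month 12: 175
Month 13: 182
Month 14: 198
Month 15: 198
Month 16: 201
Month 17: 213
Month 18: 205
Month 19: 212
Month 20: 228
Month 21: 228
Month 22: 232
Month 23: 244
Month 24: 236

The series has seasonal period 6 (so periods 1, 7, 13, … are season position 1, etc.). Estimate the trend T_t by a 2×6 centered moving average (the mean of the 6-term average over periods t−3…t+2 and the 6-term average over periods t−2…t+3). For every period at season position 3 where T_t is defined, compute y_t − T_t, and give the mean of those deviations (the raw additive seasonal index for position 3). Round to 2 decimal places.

0.72

Season position 3 occurs at t = 9, 15, 21 (where T_t is defined).
t=9: T_9 = 166.4167; y_9 − T_9 = 167 − 166.4167 = 0.5833
t=15: T_15 = 197.0000; y_15 − T_15 = 198 − 197.0000 = 1.0000
t=21: T_21 = 227.4167; y_21 − T_21 = 228 − 227.4167 = 0.5833
Mean deviation: (0.5833 + 1.0000 + 0.5833) / 3 = 0.72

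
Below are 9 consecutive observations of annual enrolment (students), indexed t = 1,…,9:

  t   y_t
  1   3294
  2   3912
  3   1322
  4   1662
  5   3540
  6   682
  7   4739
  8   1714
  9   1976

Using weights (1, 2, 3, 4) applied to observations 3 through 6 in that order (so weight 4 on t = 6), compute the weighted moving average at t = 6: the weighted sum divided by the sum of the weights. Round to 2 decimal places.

1799.40

Weighted sum: 1·1322 + 2·1662 + 3·3540 + 4·682 = 1322 + 3324 + 10620 + 2728 = 17994
Weight total: 1 + 2 + 3 + 4 = 10
WMA = 17994 / 10 = 1799.40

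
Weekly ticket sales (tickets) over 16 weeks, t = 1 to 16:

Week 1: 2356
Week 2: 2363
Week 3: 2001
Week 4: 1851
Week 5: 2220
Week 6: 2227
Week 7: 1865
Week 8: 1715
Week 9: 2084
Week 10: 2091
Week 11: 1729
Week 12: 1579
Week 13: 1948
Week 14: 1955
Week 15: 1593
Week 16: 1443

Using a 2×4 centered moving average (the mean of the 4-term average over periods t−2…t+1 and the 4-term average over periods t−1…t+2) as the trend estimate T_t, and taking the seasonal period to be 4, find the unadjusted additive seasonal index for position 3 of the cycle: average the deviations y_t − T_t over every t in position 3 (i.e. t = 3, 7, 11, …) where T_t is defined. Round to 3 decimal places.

Season position 3 occurs at t = 3, 7, 11 (where T_t is defined).
t=3: T_3 = 2125.75000; y_3 − T_3 = 2001 − 2125.75000 = -124.75000
t=7: T_7 = 1989.75000; y_7 − T_7 = 1865 − 1989.75000 = -124.75000
t=11: T_11 = 1853.75000; y_11 − T_11 = 1729 − 1853.75000 = -124.75000
Mean deviation: (-124.75000 + -124.75000 + -124.75000) / 3 = -124.750

-124.750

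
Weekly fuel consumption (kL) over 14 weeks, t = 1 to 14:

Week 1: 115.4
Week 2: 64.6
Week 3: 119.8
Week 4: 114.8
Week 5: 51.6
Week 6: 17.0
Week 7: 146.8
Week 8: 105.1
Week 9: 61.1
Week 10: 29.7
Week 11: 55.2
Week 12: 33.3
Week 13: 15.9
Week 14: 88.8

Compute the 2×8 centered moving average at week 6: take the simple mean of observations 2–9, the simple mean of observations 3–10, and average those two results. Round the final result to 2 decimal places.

82.92

Sum over 2–9: 64.6 + 119.8 + 114.8 + 51.6 + 17.0 + 146.8 + 105.1 + 61.1 = 680.8
Sum over 3–10: 119.8 + 114.8 + 51.6 + 17.0 + 146.8 + 105.1 + 61.1 + 29.7 = 645.9
CMA at t=6 = (680.8 + 645.9) / (2·8) = 1326.7 / 16 = 82.92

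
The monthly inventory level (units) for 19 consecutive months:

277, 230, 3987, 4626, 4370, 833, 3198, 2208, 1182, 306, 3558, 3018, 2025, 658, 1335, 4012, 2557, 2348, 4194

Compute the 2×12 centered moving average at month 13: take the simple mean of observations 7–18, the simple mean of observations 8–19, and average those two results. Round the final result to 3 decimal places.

Sum over 7–18: 3198 + 2208 + 1182 + 306 + 3558 + 3018 + 2025 + 658 + 1335 + 4012 + 2557 + 2348 = 26405
Sum over 8–19: 2208 + 1182 + 306 + 3558 + 3018 + 2025 + 658 + 1335 + 4012 + 2557 + 2348 + 4194 = 27401
CMA at t=13 = (26405 + 27401) / (2·12) = 53806 / 24 = 2241.917

2241.917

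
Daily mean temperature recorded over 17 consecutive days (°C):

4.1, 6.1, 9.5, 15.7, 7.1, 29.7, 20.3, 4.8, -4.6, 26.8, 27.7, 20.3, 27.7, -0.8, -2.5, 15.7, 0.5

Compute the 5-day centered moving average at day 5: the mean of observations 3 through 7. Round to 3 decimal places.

Sum of periods 3–7: 9.5 + 15.7 + 7.1 + 29.7 + 20.3 = 82.3
Divide by 5: 82.3 / 5 = 16.460

16.460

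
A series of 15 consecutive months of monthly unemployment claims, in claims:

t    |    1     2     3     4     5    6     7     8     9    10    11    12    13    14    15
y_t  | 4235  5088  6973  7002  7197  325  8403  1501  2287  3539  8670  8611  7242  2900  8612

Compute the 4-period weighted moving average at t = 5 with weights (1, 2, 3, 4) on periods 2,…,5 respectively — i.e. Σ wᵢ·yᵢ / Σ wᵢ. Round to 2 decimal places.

6882.80

Weighted sum: 1·5088 + 2·6973 + 3·7002 + 4·7197 = 5088 + 13946 + 21006 + 28788 = 68828
Weight total: 1 + 2 + 3 + 4 = 10
WMA = 68828 / 10 = 6882.80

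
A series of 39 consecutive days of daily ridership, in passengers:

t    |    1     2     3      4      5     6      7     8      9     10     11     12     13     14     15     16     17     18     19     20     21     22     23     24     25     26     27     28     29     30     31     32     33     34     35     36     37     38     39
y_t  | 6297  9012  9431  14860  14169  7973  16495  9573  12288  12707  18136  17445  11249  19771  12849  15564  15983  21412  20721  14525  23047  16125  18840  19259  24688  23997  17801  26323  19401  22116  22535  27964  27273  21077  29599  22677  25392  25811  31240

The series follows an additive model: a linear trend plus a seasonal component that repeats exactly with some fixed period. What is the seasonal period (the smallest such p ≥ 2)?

7

First differences y_{t+1} − y_t: 2715, 419, 5429, -691, -6196, 8522, -6922, 2715, 419, 5429, -691, -6196, 8522, -6922, 2715, 419, …
The difference pattern repeats every 7 terms and not for any smaller step, so p = 7.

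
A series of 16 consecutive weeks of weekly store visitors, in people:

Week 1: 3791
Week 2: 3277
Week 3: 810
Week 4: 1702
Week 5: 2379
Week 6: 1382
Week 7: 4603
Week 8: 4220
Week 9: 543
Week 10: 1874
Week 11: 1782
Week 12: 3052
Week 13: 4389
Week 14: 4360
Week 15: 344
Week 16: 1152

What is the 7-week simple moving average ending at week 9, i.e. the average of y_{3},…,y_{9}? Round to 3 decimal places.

2234.143

Sum of periods 3–9: 810 + 1702 + 2379 + 1382 + 4603 + 4220 + 543 = 15639
Divide by 7: 15639 / 7 = 2234.143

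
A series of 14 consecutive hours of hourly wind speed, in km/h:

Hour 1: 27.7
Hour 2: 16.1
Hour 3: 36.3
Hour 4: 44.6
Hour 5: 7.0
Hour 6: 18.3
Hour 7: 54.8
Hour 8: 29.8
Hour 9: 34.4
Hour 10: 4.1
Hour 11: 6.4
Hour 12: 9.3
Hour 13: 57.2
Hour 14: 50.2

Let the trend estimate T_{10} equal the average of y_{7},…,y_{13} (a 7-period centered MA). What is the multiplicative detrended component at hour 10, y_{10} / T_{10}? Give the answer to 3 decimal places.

0.146

Trend T_10 = (54.8 + 29.8 + 34.4 + 4.1 + 6.4 + 9.3 + 57.2) / 7 = 196.0/7 = 28.00000
Ratio to trend: 4.1 / 28.00000 = 0.146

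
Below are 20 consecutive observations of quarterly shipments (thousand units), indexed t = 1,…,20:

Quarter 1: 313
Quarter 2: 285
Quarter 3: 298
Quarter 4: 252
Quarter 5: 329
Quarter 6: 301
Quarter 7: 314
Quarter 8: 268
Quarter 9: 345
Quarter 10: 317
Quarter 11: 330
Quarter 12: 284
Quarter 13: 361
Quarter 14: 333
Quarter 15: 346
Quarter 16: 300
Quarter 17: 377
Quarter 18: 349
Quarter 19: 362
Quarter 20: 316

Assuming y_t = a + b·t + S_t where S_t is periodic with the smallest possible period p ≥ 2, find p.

First differences y_{t+1} − y_t: -28, 13, -46, 77, -28, 13, -46, 77, -28, 13, …
The difference pattern repeats every 4 terms and not for any smaller step, so p = 4.

4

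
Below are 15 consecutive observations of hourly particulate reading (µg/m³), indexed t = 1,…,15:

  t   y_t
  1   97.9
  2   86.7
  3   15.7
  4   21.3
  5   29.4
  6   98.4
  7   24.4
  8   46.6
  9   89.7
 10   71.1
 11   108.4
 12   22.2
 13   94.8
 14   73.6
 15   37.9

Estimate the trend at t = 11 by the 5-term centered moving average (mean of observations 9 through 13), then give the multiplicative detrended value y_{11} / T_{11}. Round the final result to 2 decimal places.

1.40

Trend T_11 = (89.7 + 71.1 + 108.4 + 22.2 + 94.8) / 5 = 386.2/5 = 77.2400
Ratio to trend: 108.4 / 77.2400 = 1.40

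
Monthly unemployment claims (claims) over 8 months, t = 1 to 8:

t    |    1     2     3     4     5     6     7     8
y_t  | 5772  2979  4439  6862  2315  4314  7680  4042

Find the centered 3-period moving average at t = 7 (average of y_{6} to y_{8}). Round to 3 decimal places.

Sum of periods 6–8: 4314 + 7680 + 4042 = 16036
Divide by 3: 16036 / 3 = 5345.333

5345.333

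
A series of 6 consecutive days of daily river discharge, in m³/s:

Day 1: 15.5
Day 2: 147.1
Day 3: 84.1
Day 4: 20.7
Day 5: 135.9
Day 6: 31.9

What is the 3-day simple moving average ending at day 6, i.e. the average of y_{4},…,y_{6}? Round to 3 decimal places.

Sum of periods 4–6: 20.7 + 135.9 + 31.9 = 188.5
Divide by 3: 188.5 / 3 = 62.833

62.833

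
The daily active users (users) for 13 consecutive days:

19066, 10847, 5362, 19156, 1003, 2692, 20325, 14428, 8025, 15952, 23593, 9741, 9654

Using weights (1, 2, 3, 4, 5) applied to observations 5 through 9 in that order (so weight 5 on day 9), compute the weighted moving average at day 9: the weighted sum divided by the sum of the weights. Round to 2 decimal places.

Weighted sum: 1·1003 + 2·2692 + 3·20325 + 4·14428 + 5·8025 = 1003 + 5384 + 60975 + 57712 + 40125 = 165199
Weight total: 1 + 2 + 3 + 4 + 5 = 15
WMA = 165199 / 15 = 11013.27

11013.27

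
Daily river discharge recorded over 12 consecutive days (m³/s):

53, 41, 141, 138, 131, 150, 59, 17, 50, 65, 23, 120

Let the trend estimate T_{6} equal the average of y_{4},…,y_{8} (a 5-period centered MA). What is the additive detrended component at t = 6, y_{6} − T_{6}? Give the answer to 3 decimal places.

51.000

Trend T_6 = (138 + 131 + 150 + 59 + 17) / 5 = 495/5 = 99.00000
Detrended value: 150 − 99.00000 = 51.000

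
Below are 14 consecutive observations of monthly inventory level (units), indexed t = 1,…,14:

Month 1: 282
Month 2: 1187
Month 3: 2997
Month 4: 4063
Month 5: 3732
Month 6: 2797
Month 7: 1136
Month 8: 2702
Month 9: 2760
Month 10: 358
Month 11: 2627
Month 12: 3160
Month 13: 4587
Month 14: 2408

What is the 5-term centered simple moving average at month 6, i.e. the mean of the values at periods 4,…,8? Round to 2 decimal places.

Sum of periods 4–8: 4063 + 3732 + 2797 + 1136 + 2702 = 14430
Divide by 5: 14430 / 5 = 2886.00

2886.00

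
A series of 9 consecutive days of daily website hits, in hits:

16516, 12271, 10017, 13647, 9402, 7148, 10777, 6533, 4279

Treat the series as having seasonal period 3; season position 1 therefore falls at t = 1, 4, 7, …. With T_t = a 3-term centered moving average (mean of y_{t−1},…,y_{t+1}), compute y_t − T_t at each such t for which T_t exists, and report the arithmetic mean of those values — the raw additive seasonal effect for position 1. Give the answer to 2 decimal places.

2624.67

Season position 1 occurs at t = 4, 7 (where T_t is defined).
t=4: T_4 = 11022.0000; y_4 − T_4 = 13647 − 11022.0000 = 2625.0000
t=7: T_7 = 8152.6667; y_7 − T_7 = 10777 − 8152.6667 = 2624.3333
Mean deviation: (2625.0000 + 2624.3333) / 2 = 2624.67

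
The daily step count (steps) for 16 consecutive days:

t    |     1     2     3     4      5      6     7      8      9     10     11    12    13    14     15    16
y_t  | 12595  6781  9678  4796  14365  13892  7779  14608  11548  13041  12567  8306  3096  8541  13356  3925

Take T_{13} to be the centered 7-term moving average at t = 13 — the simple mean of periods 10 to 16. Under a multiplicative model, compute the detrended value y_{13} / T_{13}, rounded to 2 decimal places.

0.34

Trend T_13 = (13041 + 12567 + 8306 + 3096 + 8541 + 13356 + 3925) / 7 = 62832/7 = 8976.0000
Ratio to trend: 3096 / 8976.0000 = 0.34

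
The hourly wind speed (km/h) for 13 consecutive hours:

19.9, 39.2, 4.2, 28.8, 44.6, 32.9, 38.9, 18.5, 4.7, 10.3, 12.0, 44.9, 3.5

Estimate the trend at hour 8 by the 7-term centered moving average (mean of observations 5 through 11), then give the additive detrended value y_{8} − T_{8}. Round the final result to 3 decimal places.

-4.629

Trend T_8 = (44.6 + 32.9 + 38.9 + 18.5 + 4.7 + 10.3 + 12.0) / 7 = 161.9/7 = 23.12857
Detrended value: 18.5 − 23.12857 = -4.629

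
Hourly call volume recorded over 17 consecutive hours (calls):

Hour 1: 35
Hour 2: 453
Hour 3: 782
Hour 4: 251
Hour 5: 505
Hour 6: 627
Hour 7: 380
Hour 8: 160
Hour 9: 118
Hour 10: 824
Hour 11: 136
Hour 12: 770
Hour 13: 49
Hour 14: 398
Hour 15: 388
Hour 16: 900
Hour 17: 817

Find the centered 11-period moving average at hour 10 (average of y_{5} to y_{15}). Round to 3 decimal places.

395.909

Sum of periods 5–15: 505 + 627 + 380 + 160 + 118 + 824 + 136 + 770 + 49 + 398 + 388 = 4355
Divide by 11: 4355 / 11 = 395.909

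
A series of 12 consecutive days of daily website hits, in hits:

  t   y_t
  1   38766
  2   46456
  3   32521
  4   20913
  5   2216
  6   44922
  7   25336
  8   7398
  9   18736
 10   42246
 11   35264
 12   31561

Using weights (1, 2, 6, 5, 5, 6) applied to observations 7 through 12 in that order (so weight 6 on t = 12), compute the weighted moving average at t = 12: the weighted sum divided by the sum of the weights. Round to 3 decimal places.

Weighted sum: 1·25336 + 2·7398 + 6·18736 + 5·42246 + 5·35264 + 6·31561 = 25336 + 14796 + 112416 + 211230 + 176320 + 189366 = 729464
Weight total: 1 + 2 + 6 + 5 + 5 + 6 = 25
WMA = 729464 / 25 = 29178.560

29178.560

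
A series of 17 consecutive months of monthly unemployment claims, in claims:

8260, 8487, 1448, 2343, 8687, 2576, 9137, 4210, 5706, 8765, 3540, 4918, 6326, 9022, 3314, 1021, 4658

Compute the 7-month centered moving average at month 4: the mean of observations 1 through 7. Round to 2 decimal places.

Sum of periods 1–7: 8260 + 8487 + 1448 + 2343 + 8687 + 2576 + 9137 = 40938
Divide by 7: 40938 / 7 = 5848.29

5848.29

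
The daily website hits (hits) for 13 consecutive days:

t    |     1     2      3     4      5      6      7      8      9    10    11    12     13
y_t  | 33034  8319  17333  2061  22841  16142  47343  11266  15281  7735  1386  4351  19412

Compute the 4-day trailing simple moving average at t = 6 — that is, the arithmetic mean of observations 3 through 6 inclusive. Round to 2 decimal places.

Sum of periods 3–6: 17333 + 2061 + 22841 + 16142 = 58377
Divide by 4: 58377 / 4 = 14594.25

14594.25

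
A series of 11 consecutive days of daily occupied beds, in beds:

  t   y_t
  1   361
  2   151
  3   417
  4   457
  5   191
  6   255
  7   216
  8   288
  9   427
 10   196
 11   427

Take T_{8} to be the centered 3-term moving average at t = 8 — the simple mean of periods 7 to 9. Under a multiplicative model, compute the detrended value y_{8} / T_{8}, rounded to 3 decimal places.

0.928

Trend T_8 = (216 + 288 + 427) / 3 = 931/3 = 310.33333
Ratio to trend: 288 / 310.33333 = 0.928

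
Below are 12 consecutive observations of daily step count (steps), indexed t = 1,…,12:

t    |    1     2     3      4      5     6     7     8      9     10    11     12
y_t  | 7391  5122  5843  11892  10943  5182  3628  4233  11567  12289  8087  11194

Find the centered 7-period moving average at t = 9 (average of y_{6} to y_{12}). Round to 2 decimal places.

Sum of periods 6–12: 5182 + 3628 + 4233 + 11567 + 12289 + 8087 + 11194 = 56180
Divide by 7: 56180 / 7 = 8025.71

8025.71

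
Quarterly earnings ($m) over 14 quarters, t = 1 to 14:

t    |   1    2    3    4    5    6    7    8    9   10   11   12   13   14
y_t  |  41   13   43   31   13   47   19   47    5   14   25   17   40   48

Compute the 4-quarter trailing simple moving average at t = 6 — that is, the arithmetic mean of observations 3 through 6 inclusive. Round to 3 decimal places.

Sum of periods 3–6: 43 + 31 + 13 + 47 = 134
Divide by 4: 134 / 4 = 33.500

33.500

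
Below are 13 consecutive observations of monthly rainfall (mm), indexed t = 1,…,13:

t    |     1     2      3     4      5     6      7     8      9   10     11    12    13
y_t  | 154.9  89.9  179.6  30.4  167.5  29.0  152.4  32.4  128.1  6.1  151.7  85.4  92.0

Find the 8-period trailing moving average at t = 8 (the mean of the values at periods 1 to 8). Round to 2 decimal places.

Sum of periods 1–8: 154.9 + 89.9 + 179.6 + 30.4 + 167.5 + 29.0 + 152.4 + 32.4 = 836.1
Divide by 8: 836.1 / 8 = 104.51

104.51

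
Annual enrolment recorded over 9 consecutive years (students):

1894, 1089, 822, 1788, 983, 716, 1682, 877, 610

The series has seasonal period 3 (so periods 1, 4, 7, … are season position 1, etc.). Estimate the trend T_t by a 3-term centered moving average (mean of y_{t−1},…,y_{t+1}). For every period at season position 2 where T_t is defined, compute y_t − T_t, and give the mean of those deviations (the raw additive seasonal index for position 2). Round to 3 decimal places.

Season position 2 occurs at t = 2, 5, 8 (where T_t is defined).
t=2: T_2 = 1268.33333; y_2 − T_2 = 1089 − 1268.33333 = -179.33333
t=5: T_5 = 1162.33333; y_5 − T_5 = 983 − 1162.33333 = -179.33333
t=8: T_8 = 1056.33333; y_8 − T_8 = 877 − 1056.33333 = -179.33333
Mean deviation: (-179.33333 + -179.33333 + -179.33333) / 3 = -179.333

-179.333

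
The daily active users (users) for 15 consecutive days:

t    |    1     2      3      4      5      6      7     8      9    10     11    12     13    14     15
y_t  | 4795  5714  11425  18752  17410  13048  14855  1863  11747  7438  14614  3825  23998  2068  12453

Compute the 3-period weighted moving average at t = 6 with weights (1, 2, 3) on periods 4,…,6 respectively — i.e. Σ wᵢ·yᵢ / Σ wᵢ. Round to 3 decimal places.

Weighted sum: 1·18752 + 2·17410 + 3·13048 = 18752 + 34820 + 39144 = 92716
Weight total: 1 + 2 + 3 = 6
WMA = 92716 / 6 = 15452.667

15452.667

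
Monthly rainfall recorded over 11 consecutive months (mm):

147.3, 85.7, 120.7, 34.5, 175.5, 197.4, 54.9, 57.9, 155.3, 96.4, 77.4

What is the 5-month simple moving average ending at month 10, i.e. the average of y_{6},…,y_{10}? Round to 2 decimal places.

112.38

Sum of periods 6–10: 197.4 + 54.9 + 57.9 + 155.3 + 96.4 = 561.9
Divide by 5: 561.9 / 5 = 112.38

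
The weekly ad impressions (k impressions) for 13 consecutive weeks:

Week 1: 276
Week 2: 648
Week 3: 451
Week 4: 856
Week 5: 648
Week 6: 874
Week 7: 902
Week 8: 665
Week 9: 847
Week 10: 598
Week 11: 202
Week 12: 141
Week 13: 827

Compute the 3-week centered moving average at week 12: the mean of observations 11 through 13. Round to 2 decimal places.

390.00

Sum of periods 11–13: 202 + 141 + 827 = 1170
Divide by 3: 1170 / 3 = 390.00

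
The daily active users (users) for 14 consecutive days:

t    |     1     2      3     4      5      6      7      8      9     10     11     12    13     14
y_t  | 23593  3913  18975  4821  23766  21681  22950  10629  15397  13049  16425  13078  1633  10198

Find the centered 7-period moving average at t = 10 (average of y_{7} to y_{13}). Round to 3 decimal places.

13308.714

Sum of periods 7–13: 22950 + 10629 + 15397 + 13049 + 16425 + 13078 + 1633 = 93161
Divide by 7: 93161 / 7 = 13308.714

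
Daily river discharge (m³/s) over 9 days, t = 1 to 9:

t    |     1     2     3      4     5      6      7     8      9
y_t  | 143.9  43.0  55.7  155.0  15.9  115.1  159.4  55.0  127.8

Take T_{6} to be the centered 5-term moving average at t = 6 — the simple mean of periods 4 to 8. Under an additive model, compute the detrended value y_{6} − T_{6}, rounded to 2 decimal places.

Trend T_6 = (155.0 + 15.9 + 115.1 + 159.4 + 55.0) / 5 = 500.4/5 = 100.0800
Detrended value: 115.1 − 100.0800 = 15.02

15.02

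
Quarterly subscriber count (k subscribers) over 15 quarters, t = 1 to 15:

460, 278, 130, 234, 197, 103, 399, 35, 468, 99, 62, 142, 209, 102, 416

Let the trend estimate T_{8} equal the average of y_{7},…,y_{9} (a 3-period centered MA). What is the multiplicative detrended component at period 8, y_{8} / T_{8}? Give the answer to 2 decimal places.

Trend T_8 = (399 + 35 + 468) / 3 = 902/3 = 300.6667
Ratio to trend: 35 / 300.6667 = 0.12

0.12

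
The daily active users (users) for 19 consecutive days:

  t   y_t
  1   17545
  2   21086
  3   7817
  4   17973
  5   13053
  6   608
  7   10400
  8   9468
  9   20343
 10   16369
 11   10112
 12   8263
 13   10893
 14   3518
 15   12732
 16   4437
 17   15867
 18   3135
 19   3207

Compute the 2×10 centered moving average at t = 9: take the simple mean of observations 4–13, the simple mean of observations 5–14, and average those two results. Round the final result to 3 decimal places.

11025.450

Sum over 4–13: 17973 + 13053 + 608 + 10400 + 9468 + 20343 + 16369 + 10112 + 8263 + 10893 = 117482
Sum over 5–14: 13053 + 608 + 10400 + 9468 + 20343 + 16369 + 10112 + 8263 + 10893 + 3518 = 103027
CMA at t=9 = (117482 + 103027) / (2·10) = 220509 / 20 = 11025.450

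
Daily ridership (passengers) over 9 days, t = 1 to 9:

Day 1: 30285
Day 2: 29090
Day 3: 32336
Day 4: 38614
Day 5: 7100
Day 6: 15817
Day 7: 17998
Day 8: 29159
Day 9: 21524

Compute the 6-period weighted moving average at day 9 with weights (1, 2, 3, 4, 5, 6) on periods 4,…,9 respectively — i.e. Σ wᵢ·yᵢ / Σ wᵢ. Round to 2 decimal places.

Weighted sum: 1·38614 + 2·7100 + 3·15817 + 4·17998 + 5·29159 + 6·21524 = 38614 + 14200 + 47451 + 71992 + 145795 + 129144 = 447196
Weight total: 1 + 2 + 3 + 4 + 5 + 6 = 21
WMA = 447196 / 21 = 21295.05

21295.05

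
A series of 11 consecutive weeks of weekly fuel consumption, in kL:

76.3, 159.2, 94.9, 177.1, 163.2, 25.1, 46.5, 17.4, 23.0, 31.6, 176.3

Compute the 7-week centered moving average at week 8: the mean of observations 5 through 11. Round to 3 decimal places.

Sum of periods 5–11: 163.2 + 25.1 + 46.5 + 17.4 + 23.0 + 31.6 + 176.3 = 483.1
Divide by 7: 483.1 / 7 = 69.014

69.014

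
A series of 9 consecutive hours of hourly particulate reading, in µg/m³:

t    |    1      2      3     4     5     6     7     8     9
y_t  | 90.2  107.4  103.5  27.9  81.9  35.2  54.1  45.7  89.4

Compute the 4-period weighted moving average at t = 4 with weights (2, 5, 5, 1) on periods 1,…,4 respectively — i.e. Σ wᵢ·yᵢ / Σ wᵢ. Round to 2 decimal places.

Weighted sum: 2·90.2 + 5·107.4 + 5·103.5 + 1·27.9 = 180.4 + 537.0 + 517.5 + 27.9 = 1262.8
Weight total: 2 + 5 + 5 + 1 = 13
WMA = 1262.8 / 13 = 97.14

97.14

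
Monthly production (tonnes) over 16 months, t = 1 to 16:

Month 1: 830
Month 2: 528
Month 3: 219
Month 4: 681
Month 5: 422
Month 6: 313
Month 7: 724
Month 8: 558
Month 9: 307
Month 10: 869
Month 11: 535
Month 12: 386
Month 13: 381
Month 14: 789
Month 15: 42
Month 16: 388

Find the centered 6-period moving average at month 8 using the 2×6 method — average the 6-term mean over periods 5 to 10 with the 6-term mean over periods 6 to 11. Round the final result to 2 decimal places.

541.58

Sum over 5–10: 422 + 313 + 724 + 558 + 307 + 869 = 3193
Sum over 6–11: 313 + 724 + 558 + 307 + 869 + 535 = 3306
CMA at t=8 = (3193 + 3306) / (2·6) = 6499 / 12 = 541.58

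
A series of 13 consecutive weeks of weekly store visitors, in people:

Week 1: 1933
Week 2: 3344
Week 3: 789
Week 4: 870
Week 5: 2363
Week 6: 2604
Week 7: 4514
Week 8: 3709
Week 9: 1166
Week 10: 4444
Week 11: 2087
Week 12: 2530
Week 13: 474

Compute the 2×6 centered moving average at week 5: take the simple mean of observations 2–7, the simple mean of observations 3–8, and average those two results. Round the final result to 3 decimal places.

2444.417

Sum over 2–7: 3344 + 789 + 870 + 2363 + 2604 + 4514 = 14484
Sum over 3–8: 789 + 870 + 2363 + 2604 + 4514 + 3709 = 14849
CMA at t=5 = (14484 + 14849) / (2·6) = 29333 / 12 = 2444.417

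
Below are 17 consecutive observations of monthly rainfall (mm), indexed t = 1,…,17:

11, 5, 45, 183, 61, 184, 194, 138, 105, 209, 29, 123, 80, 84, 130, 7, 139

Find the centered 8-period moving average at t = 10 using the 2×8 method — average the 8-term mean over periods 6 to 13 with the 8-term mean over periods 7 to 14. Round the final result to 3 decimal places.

Sum over 6–13: 184 + 194 + 138 + 105 + 209 + 29 + 123 + 80 = 1062
Sum over 7–14: 194 + 138 + 105 + 209 + 29 + 123 + 80 + 84 = 962
CMA at t=10 = (1062 + 962) / (2·8) = 2024 / 16 = 126.500

126.500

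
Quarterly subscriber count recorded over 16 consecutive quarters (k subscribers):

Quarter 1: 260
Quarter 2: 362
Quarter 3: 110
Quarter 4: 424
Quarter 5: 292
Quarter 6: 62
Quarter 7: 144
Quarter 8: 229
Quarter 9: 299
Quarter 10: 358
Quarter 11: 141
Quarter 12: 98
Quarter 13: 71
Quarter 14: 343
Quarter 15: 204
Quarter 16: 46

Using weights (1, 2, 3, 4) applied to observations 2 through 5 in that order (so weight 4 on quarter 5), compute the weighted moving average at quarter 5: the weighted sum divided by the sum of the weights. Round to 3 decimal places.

302.200

Weighted sum: 1·362 + 2·110 + 3·424 + 4·292 = 362 + 220 + 1272 + 1168 = 3022
Weight total: 1 + 2 + 3 + 4 = 10
WMA = 3022 / 10 = 302.200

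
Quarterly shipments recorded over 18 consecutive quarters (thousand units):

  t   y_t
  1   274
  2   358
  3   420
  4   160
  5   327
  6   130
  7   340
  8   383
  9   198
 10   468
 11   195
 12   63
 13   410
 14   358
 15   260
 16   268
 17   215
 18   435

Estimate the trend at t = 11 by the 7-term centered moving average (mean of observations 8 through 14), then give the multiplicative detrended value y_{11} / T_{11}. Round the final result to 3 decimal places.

0.658

Trend T_11 = (383 + 198 + 468 + 195 + 63 + 410 + 358) / 7 = 2075/7 = 296.42857
Ratio to trend: 195 / 296.42857 = 0.658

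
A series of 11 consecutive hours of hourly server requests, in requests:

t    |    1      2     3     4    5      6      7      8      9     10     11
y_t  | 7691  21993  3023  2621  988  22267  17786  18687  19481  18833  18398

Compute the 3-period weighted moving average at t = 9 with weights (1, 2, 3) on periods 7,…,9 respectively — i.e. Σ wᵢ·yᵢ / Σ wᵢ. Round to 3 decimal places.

18933.833

Weighted sum: 1·17786 + 2·18687 + 3·19481 = 17786 + 37374 + 58443 = 113603
Weight total: 1 + 2 + 3 = 6
WMA = 113603 / 6 = 18933.833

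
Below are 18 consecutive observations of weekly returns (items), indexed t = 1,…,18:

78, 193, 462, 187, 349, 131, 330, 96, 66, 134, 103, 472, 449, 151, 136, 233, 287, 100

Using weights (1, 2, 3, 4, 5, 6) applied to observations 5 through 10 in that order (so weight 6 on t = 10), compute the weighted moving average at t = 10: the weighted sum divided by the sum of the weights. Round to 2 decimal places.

Weighted sum: 1·349 + 2·131 + 3·330 + 4·96 + 5·66 + 6·134 = 349 + 262 + 990 + 384 + 330 + 804 = 3119
Weight total: 1 + 2 + 3 + 4 + 5 + 6 = 21
WMA = 3119 / 21 = 148.52

148.52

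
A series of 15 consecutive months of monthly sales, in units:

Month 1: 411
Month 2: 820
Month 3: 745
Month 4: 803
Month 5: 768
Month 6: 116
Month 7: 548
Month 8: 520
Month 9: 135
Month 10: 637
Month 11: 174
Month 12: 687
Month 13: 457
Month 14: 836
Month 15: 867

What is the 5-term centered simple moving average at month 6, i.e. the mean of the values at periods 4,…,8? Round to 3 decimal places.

Sum of periods 4–8: 803 + 768 + 116 + 548 + 520 = 2755
Divide by 5: 2755 / 5 = 551.000

551.000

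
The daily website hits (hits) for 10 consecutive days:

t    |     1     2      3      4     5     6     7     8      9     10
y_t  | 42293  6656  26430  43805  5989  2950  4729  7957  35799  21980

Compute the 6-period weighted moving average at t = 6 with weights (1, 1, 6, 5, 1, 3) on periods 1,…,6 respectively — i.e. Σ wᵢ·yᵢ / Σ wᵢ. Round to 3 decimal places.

Weighted sum: 1·42293 + 1·6656 + 6·26430 + 5·43805 + 1·5989 + 3·2950 = 42293 + 6656 + 158580 + 219025 + 5989 + 8850 = 441393
Weight total: 1 + 1 + 6 + 5 + 1 + 3 = 17
WMA = 441393 / 17 = 25964.294

25964.294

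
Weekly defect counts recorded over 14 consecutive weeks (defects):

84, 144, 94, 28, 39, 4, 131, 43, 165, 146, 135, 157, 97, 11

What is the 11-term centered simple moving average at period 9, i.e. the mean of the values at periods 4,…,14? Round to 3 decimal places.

Sum of periods 4–14: 28 + 39 + 4 + 131 + 43 + 165 + 146 + 135 + 157 + 97 + 11 = 956
Divide by 11: 956 / 11 = 86.909

86.909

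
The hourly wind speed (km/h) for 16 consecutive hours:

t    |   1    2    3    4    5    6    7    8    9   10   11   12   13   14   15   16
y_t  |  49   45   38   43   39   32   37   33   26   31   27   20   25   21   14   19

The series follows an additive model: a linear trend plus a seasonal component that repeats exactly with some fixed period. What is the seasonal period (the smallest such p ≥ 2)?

3

First differences y_{t+1} − y_t: -4, -7, 5, -4, -7, 5, -4, -7, …
The difference pattern repeats every 3 terms and not for any smaller step, so p = 3.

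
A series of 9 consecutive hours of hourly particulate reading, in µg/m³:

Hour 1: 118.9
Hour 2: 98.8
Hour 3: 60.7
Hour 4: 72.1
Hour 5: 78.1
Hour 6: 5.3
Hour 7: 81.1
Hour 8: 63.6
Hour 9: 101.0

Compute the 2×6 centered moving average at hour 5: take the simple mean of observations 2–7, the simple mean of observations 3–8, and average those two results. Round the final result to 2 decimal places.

Sum over 2–7: 98.8 + 60.7 + 72.1 + 78.1 + 5.3 + 81.1 = 396.1
Sum over 3–8: 60.7 + 72.1 + 78.1 + 5.3 + 81.1 + 63.6 = 360.9
CMA at t=5 = (396.1 + 360.9) / (2·6) = 757.0 / 12 = 63.08

63.08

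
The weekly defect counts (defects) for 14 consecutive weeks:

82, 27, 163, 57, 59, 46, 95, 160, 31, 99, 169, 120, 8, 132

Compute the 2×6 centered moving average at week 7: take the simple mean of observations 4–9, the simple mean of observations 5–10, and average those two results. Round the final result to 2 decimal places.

78.17

Sum over 4–9: 57 + 59 + 46 + 95 + 160 + 31 = 448
Sum over 5–10: 59 + 46 + 95 + 160 + 31 + 99 = 490
CMA at t=7 = (448 + 490) / (2·6) = 938 / 12 = 78.17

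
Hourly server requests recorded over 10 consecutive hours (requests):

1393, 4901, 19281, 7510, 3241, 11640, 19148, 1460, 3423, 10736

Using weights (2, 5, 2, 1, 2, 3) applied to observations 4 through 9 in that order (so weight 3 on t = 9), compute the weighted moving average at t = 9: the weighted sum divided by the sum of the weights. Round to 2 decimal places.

Weighted sum: 2·7510 + 5·3241 + 2·11640 + 1·19148 + 2·1460 + 3·3423 = 15020 + 16205 + 23280 + 19148 + 2920 + 10269 = 86842
Weight total: 2 + 5 + 2 + 1 + 2 + 3 = 15
WMA = 86842 / 15 = 5789.47

5789.47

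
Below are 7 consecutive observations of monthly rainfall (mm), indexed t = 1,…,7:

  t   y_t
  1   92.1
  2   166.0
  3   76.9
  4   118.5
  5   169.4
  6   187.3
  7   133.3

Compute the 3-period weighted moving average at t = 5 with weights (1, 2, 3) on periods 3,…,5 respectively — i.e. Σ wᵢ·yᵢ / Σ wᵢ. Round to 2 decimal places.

Weighted sum: 1·76.9 + 2·118.5 + 3·169.4 = 76.9 + 237.0 + 508.2 = 822.1
Weight total: 1 + 2 + 3 = 6
WMA = 822.1 / 6 = 137.02

137.02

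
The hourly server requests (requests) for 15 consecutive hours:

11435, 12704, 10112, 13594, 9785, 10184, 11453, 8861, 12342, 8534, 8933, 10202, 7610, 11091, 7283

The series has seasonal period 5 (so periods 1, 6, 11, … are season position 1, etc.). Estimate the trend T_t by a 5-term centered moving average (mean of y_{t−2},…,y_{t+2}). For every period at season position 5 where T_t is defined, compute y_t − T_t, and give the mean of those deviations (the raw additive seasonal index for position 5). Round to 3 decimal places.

-1240.500

Season position 5 occurs at t = 5, 10 (where T_t is defined).
t=5: T_5 = 11025.60000; y_5 − T_5 = 9785 − 11025.60000 = -1240.60000
t=10: T_10 = 9774.40000; y_10 − T_10 = 8534 − 9774.40000 = -1240.40000
Mean deviation: (-1240.60000 + -1240.40000) / 2 = -1240.500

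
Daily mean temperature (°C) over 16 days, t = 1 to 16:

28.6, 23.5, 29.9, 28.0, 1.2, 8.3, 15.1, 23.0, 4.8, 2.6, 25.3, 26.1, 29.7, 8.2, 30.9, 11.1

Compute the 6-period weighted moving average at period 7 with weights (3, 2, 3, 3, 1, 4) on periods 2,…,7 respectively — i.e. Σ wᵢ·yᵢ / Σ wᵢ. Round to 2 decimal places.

Weighted sum: 3·23.5 + 2·29.9 + 3·28.0 + 3·1.2 + 1·8.3 + 4·15.1 = 70.5 + 59.8 + 84.0 + 3.6 + 8.3 + 60.4 = 286.6
Weight total: 3 + 2 + 3 + 3 + 1 + 4 = 16
WMA = 286.6 / 16 = 17.91

17.91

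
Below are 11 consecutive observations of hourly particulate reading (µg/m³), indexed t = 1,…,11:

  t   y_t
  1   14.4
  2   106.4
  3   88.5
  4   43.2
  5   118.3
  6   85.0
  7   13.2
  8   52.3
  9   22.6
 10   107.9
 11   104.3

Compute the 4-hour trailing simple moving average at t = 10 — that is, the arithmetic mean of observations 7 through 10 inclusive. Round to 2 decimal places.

49.00

Sum of periods 7–10: 13.2 + 52.3 + 22.6 + 107.9 = 196.0
Divide by 4: 196.0 / 4 = 49.00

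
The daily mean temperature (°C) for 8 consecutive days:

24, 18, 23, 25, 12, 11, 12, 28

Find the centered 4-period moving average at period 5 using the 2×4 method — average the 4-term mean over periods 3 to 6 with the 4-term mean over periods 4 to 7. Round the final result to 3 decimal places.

16.375

Sum over 3–6: 23 + 25 + 12 + 11 = 71
Sum over 4–7: 25 + 12 + 11 + 12 = 60
CMA at t=5 = (71 + 60) / (2·4) = 131 / 8 = 16.375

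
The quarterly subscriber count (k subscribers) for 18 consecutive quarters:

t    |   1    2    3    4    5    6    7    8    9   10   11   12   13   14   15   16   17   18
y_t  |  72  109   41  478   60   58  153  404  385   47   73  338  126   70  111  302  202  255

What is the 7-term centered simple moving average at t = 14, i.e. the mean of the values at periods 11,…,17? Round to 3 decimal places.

174.571

Sum of periods 11–17: 73 + 338 + 126 + 70 + 111 + 302 + 202 = 1222
Divide by 7: 1222 / 7 = 174.571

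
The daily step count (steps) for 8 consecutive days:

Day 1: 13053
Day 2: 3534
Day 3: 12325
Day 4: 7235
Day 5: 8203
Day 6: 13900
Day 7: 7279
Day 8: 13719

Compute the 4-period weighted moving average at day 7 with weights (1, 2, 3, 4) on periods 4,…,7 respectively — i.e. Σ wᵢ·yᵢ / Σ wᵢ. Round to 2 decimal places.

Weighted sum: 1·7235 + 2·8203 + 3·13900 + 4·7279 = 7235 + 16406 + 41700 + 29116 = 94457
Weight total: 1 + 2 + 3 + 4 = 10
WMA = 94457 / 10 = 9445.70

9445.70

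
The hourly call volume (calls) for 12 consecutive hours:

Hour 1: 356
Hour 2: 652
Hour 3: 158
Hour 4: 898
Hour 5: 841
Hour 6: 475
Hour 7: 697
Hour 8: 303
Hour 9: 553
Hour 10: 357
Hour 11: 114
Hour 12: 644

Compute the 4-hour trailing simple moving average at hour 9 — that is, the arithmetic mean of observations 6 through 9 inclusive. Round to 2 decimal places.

Sum of periods 6–9: 475 + 697 + 303 + 553 = 2028
Divide by 4: 2028 / 4 = 507.00

507.00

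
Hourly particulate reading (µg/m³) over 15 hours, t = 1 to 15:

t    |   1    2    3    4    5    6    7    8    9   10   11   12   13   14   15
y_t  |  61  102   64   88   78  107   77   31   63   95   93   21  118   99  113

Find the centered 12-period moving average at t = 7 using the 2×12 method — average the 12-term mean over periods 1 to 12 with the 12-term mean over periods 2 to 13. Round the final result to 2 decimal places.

Sum over 1–12: 61 + 102 + 64 + 88 + 78 + 107 + 77 + 31 + 63 + 95 + 93 + 21 = 880
Sum over 2–13: 102 + 64 + 88 + 78 + 107 + 77 + 31 + 63 + 95 + 93 + 21 + 118 = 937
CMA at t=7 = (880 + 937) / (2·12) = 1817 / 24 = 75.71

75.71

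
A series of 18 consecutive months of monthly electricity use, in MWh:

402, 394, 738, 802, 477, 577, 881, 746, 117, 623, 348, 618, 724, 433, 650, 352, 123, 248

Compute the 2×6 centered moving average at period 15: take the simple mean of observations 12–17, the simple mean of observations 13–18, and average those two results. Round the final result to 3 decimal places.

Sum over 12–17: 618 + 724 + 433 + 650 + 352 + 123 = 2900
Sum over 13–18: 724 + 433 + 650 + 352 + 123 + 248 = 2530
CMA at t=15 = (2900 + 2530) / (2·6) = 5430 / 12 = 452.500

452.500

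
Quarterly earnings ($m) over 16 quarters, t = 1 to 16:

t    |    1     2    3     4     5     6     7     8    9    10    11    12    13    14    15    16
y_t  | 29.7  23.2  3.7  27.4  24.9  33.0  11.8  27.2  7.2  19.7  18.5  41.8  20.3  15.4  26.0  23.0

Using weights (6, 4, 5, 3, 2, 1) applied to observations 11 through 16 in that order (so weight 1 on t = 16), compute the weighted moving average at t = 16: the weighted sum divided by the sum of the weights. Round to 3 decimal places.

Weighted sum: 6·18.5 + 4·41.8 + 5·20.3 + 3·15.4 + 2·26.0 + 1·23.0 = 111.0 + 167.2 + 101.5 + 46.2 + 52.0 + 23.0 = 500.9
Weight total: 6 + 4 + 5 + 3 + 2 + 1 = 21
WMA = 500.9 / 21 = 23.852

23.852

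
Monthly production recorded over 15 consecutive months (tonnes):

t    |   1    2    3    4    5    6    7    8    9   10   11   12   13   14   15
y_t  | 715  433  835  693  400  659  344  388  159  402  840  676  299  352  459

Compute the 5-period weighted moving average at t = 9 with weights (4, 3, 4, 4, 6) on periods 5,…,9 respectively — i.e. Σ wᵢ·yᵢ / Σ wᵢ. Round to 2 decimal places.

355.19

Weighted sum: 4·400 + 3·659 + 4·344 + 4·388 + 6·159 = 1600 + 1977 + 1376 + 1552 + 954 = 7459
Weight total: 4 + 3 + 4 + 4 + 6 = 21
WMA = 7459 / 21 = 355.19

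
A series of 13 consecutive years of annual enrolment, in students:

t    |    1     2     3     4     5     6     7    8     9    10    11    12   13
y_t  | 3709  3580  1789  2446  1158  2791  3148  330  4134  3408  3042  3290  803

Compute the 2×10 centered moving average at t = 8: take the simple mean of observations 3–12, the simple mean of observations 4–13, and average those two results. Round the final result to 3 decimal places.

2504.300

Sum over 3–12: 1789 + 2446 + 1158 + 2791 + 3148 + 330 + 4134 + 3408 + 3042 + 3290 = 25536
Sum over 4–13: 2446 + 1158 + 2791 + 3148 + 330 + 4134 + 3408 + 3042 + 3290 + 803 = 24550
CMA at t=8 = (25536 + 24550) / (2·10) = 50086 / 20 = 2504.300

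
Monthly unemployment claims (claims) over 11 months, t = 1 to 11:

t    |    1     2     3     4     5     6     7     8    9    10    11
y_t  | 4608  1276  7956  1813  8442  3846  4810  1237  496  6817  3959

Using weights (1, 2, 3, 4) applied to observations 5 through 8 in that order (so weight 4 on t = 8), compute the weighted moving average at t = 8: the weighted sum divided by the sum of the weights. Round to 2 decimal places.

Weighted sum: 1·8442 + 2·3846 + 3·4810 + 4·1237 = 8442 + 7692 + 14430 + 4948 = 35512
Weight total: 1 + 2 + 3 + 4 = 10
WMA = 35512 / 10 = 3551.20

3551.20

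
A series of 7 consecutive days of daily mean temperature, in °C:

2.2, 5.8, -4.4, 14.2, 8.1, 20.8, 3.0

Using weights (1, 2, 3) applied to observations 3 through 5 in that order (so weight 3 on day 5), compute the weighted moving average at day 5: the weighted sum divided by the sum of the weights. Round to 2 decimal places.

8.05

Weighted sum: 1·-4.4 + 2·14.2 + 3·8.1 = -4.4 + 28.4 + 24.3 = 48.3
Weight total: 1 + 2 + 3 = 6
WMA = 48.3 / 6 = 8.05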